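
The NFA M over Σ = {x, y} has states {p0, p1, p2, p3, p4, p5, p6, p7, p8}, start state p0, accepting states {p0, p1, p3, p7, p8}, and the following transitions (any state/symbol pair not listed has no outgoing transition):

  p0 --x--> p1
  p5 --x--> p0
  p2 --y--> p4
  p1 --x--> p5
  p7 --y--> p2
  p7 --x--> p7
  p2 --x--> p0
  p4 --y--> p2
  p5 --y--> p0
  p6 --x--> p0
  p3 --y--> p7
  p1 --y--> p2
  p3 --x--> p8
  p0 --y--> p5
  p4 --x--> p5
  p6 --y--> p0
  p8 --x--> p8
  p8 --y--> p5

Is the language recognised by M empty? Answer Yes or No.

The empty string ε is accepted: the run p0 ends in the accepting state p0.
Since at least one string is accepted, L(M) is not empty.

No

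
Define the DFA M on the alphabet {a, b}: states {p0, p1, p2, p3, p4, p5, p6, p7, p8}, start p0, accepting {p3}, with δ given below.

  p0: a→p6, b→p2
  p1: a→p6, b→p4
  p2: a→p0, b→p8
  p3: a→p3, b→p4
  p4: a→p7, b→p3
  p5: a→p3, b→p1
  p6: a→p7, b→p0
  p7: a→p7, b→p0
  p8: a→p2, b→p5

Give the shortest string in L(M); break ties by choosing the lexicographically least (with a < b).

A breadth-first search from p0 reaches an accepting state first via the path p0 → p2 → p8 → p5 → p3 on input bbba.
No string of length < 4 is accepted (BFS exhausts all shorter strings without reaching an accepting state), and bbba is the lexicographically least accepting string of length 4.

bbba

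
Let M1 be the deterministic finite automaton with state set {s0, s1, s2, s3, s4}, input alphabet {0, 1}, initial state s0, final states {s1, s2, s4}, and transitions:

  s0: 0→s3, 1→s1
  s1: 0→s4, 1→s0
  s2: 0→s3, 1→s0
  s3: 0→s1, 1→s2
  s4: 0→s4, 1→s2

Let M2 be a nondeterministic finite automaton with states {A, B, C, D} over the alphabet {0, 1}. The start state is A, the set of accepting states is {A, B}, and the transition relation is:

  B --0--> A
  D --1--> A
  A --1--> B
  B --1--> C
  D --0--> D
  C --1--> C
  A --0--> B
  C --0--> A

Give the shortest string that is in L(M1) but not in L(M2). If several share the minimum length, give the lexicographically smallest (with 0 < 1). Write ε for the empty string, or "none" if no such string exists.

01

The string 01 is accepted by M1 but not by M2.
No shorter string lies in the difference, and 01 is the lexicographically first length-2 string in L(M1) \ L(M2).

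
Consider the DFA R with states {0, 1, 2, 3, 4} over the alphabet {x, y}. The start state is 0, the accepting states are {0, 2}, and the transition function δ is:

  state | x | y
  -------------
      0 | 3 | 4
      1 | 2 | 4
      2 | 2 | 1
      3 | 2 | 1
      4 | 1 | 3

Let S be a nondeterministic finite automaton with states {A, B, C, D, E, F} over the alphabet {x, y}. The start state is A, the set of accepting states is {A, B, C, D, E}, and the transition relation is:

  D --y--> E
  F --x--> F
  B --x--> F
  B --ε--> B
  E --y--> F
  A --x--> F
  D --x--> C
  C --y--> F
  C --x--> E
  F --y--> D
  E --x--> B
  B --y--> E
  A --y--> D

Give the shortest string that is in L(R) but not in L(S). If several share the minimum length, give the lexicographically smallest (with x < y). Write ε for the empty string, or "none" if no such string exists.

xx

The string xx is accepted by R but not by S.
No shorter string lies in the difference, and xx is the lexicographically first length-2 string in L(R) \ L(S).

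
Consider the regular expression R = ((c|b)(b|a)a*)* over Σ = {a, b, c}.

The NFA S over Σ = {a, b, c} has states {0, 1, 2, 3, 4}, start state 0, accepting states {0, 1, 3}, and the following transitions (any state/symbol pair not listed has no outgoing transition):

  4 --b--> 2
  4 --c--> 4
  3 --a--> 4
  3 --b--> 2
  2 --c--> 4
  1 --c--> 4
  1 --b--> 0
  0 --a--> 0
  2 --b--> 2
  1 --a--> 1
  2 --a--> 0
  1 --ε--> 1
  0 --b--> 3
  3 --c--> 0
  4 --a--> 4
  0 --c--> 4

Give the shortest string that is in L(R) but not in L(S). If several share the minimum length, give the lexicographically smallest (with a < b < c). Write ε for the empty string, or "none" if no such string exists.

The string ba is accepted by R but not by S.
No shorter string lies in the difference, and ba is the lexicographically first length-2 string in L(R) \ L(S).

ba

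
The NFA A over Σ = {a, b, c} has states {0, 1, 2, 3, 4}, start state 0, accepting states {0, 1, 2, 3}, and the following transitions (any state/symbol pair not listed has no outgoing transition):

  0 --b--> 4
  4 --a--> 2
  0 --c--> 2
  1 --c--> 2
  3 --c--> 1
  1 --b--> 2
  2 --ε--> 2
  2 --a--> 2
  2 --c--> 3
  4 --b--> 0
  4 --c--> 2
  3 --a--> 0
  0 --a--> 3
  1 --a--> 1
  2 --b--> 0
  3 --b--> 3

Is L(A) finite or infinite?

infinite

State 0 is reachable from the start and can reach an accepting state, and it lies on the cycle 0 → 2 → 0.
Traversing that cycle any number of times yields accepted strings of unbounded length, so the language is infinite.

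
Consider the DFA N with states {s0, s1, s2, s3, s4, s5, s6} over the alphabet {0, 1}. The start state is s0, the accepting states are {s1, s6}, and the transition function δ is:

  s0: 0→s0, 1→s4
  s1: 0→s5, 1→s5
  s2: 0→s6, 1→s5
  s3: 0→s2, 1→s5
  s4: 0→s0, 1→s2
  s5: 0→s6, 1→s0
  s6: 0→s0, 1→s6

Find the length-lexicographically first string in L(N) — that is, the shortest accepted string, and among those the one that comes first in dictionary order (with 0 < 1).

A breadth-first search from s0 reaches an accepting state first via the path s0 → s4 → s2 → s6 on input 110.
No string of length < 3 is accepted (BFS exhausts all shorter strings without reaching an accepting state), and 110 is the lexicographically least accepting string of length 3.

110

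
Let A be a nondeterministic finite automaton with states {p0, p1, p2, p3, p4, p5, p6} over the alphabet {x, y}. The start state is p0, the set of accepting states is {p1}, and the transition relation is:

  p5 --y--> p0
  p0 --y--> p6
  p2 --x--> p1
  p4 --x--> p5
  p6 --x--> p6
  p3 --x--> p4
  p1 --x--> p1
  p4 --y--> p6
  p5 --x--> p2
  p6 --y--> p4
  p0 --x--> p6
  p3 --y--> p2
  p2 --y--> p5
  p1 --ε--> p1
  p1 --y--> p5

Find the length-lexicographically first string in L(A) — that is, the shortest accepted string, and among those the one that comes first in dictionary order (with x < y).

xyxxx

A breadth-first search from p0 reaches an accepting state first via the path p0 → p6 → p4 → p5 → p2 → p1 on input xyxxx.
No string of length < 5 is accepted (BFS exhausts all shorter strings without reaching an accepting state), and xyxxx is the lexicographically least accepting string of length 5.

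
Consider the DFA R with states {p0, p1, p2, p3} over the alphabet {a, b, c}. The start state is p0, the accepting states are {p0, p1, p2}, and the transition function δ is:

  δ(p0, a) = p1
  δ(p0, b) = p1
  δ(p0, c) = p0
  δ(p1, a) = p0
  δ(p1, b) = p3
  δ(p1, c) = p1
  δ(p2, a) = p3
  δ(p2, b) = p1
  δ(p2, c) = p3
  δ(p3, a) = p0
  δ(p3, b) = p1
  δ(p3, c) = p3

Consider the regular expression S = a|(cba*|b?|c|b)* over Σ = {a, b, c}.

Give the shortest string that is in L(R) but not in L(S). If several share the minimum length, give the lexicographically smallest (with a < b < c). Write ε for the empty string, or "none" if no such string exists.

The string aa is accepted by R but not by S.
No shorter string lies in the difference, and aa is the lexicographically first length-2 string in L(R) \ L(S).

aa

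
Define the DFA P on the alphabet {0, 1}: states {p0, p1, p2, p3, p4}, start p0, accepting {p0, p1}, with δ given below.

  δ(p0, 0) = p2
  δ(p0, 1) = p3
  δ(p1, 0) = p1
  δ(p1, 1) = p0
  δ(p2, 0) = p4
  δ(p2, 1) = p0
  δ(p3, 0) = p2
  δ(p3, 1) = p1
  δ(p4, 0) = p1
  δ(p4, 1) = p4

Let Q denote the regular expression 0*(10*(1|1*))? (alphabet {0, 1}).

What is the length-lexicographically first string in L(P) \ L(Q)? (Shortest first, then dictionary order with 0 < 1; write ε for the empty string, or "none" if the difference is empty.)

The string 110 is accepted by P but not by Q.
No shorter string lies in the difference, and 110 is the lexicographically first length-3 string in L(P) \ L(Q).

110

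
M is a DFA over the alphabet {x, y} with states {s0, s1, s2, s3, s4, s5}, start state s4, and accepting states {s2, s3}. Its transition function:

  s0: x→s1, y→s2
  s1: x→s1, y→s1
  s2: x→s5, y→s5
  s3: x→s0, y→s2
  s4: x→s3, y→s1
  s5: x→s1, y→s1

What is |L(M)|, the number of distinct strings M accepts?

The useful subgraph on states {s0, s2, s3, s4} is acyclic, so L(M) is finite; the longest accepting path visits 4 useful states, giving maximum string length 3.
Counting accepting paths from s4 by length: 1 of length 1, 1 of length 2, 1 of length 3. Total 3.

3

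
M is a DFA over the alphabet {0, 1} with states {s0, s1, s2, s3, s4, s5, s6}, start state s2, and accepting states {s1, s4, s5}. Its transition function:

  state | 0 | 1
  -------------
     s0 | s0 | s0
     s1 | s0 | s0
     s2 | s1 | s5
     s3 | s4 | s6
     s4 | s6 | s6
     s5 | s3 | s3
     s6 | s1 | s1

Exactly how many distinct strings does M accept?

The useful subgraph on states {s1, s2, s3, s4, s5, s6} is acyclic, so L(M) is finite; the longest accepting path visits 6 useful states, giving maximum string length 5.
Counting accepting paths from s2 by length: 2 of length 1, 2 of length 3, 4 of length 4, 8 of length 5. Total 16.

16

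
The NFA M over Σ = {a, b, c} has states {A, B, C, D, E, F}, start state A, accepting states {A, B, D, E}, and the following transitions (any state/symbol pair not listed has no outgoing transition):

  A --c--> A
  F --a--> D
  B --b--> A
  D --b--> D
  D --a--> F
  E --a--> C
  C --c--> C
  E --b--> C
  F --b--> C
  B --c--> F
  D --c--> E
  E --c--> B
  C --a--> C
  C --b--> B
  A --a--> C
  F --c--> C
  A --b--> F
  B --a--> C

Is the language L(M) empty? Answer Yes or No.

The empty string ε is accepted: the run A ends in the accepting state A.
Since at least one string is accepted, L(M) is not empty.

No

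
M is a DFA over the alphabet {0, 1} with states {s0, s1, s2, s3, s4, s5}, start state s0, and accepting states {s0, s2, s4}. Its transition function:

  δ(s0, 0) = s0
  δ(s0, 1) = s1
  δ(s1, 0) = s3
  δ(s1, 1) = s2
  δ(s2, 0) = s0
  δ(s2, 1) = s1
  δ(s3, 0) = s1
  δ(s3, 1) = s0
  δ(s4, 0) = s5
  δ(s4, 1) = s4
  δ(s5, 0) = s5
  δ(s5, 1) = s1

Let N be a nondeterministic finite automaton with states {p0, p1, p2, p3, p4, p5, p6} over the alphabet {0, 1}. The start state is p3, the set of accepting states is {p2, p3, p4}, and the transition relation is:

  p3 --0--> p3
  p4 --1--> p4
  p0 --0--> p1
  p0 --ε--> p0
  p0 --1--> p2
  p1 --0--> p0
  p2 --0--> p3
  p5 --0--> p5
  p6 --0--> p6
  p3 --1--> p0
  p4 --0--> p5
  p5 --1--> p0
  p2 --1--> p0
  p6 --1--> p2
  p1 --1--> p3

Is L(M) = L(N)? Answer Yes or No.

Yes

Exploring the product automaton M × N from the start pair (s0, p3), following both machines on each input symbol, reaches 4 state pairs: (s0, p3), (s1, p0), (s3, p1), (s2, p2).
M accepts in {s0, s2, s4} and N accepts in {p2, p3, p4}. In every reachable pair the two components are either both accepting — (s0, p3), (s2, p2) — or both non-accepting, so no string is accepted by exactly one of the machines: L(M) \ L(N) and L(N) \ L(M) are both empty.
Hence every string is accepted by M iff it is accepted by N, and the two languages coincide.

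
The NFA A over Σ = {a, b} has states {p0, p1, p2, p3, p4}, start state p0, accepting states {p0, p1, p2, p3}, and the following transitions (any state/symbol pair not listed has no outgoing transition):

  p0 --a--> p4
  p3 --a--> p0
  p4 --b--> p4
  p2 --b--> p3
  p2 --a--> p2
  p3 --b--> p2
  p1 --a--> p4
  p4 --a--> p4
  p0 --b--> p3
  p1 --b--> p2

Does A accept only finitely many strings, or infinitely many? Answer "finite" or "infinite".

infinite

State p0 is reachable from the start and can reach an accepting state, and it lies on the cycle p0 → p3 → p0.
Traversing that cycle any number of times yields accepted strings of unbounded length, so the language is infinite.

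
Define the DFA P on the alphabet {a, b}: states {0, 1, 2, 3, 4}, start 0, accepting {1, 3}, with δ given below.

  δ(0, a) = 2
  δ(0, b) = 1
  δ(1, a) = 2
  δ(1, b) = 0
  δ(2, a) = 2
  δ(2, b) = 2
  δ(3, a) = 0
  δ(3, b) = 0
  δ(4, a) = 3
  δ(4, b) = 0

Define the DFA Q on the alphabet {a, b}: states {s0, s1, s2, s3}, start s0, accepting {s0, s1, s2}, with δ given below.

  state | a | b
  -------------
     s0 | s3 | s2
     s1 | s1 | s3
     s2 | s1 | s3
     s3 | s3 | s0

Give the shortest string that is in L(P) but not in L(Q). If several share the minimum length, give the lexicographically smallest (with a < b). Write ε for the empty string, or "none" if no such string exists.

bbbbb

The string bbbbb is accepted by P but not by Q.
No shorter string lies in the difference, and bbbbb is the lexicographically first length-5 string in L(P) \ L(Q).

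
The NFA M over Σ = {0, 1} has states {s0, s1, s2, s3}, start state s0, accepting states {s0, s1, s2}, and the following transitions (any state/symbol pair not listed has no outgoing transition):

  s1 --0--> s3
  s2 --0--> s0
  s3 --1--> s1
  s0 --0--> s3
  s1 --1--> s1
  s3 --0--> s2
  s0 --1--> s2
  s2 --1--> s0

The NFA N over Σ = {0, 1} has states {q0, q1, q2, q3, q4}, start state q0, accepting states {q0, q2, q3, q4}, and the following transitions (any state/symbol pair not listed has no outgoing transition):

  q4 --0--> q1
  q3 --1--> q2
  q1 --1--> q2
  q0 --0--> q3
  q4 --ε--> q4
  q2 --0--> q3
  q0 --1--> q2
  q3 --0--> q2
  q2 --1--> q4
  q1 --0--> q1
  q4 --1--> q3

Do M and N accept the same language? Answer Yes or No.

No

The string 1100 is accepted by M but rejected by N.
So L(M) ≠ L(N).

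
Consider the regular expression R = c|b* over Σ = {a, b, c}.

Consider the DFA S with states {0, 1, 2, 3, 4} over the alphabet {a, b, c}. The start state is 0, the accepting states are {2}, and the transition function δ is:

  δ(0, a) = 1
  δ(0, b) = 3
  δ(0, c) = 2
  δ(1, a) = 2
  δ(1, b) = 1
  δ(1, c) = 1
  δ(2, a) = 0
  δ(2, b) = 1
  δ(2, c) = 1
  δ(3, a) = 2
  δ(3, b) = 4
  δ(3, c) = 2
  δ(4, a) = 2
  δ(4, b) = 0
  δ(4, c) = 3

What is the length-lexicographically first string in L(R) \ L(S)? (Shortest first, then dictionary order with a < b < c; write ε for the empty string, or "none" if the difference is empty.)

The empty string ε is accepted by R but not by S.
Since ε is the unique shortest string, it is the required witness.

ε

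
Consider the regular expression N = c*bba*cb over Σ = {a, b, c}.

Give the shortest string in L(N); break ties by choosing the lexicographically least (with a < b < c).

By inspection of the expression, no string of length less than 4 matches, and bbcb is the lexicographically first match of length 4.

bbcb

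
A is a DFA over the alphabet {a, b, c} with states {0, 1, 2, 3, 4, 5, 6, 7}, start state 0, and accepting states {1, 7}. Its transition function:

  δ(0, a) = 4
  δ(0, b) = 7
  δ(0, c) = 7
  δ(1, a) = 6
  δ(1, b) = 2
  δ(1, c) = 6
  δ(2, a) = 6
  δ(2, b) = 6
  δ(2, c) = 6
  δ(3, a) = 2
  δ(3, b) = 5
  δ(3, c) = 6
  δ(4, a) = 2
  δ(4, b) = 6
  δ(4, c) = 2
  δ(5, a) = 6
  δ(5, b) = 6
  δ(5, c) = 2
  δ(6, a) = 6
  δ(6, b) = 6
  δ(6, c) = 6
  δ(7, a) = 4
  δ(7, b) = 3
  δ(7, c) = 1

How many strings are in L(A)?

4

The useful subgraph on states {0, 1, 7} is acyclic, so L(A) is finite; the longest accepting path visits 3 useful states, giving maximum string length 2.
Counting accepting paths from 0 by length: 2 of length 1, 2 of length 2. Total 4.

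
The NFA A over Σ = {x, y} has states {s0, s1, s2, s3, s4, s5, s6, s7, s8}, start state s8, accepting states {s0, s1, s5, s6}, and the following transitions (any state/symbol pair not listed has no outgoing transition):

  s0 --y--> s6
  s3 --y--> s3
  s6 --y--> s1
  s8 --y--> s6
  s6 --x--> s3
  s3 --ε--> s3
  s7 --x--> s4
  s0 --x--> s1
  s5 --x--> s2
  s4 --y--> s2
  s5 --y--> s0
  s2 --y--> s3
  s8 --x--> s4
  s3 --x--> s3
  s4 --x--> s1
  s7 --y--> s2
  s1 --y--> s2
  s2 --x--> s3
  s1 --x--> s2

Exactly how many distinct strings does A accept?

The useful subgraph on states {s1, s4, s6, s8} is acyclic, so L(A) is finite; the longest accepting path visits 3 useful states, giving maximum string length 2.
Counting accepting paths from s8 by length: 1 of length 1, 2 of length 2. Total 3.

3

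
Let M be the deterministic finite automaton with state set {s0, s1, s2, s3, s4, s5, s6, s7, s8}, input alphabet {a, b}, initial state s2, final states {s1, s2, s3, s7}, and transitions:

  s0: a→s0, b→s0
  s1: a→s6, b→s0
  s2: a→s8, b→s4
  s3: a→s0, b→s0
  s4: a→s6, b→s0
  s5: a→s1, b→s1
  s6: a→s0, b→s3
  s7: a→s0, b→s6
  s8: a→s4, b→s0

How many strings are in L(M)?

3

The useful subgraph on states {s2, s3, s4, s6, s8} is acyclic, so L(M) is finite; the longest accepting path visits 5 useful states, giving maximum string length 4.
Counting accepting paths from s2 by length: 1 of length 0, 1 of length 3, 1 of length 4. Total 3.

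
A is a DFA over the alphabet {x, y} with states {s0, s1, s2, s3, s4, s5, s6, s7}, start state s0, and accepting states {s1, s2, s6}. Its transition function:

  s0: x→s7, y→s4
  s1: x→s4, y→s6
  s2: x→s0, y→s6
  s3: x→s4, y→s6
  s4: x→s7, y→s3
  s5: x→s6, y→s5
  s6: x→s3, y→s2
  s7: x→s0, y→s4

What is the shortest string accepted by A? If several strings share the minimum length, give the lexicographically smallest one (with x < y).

yyy

A breadth-first search from s0 reaches an accepting state first via the path s0 → s4 → s3 → s6 on input yyy.
No string of length < 3 is accepted (BFS exhausts all shorter strings without reaching an accepting state), and yyy is the lexicographically least accepting string of length 3.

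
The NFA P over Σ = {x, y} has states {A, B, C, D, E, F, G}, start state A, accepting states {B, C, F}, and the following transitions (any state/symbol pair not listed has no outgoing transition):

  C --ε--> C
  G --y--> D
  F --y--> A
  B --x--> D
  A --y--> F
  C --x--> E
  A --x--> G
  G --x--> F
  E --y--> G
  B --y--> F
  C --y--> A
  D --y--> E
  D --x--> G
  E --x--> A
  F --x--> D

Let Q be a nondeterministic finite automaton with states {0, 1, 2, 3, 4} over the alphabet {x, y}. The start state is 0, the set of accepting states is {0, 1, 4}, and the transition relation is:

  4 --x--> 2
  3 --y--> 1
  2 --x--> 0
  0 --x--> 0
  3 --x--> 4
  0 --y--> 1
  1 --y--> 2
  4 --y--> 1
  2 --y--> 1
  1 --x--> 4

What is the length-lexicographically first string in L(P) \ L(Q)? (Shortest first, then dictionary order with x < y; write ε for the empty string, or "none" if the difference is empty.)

The string xxyy is accepted by P but not by Q.
No shorter string lies in the difference, and xxyy is the lexicographically first length-4 string in L(P) \ L(Q).

xxyy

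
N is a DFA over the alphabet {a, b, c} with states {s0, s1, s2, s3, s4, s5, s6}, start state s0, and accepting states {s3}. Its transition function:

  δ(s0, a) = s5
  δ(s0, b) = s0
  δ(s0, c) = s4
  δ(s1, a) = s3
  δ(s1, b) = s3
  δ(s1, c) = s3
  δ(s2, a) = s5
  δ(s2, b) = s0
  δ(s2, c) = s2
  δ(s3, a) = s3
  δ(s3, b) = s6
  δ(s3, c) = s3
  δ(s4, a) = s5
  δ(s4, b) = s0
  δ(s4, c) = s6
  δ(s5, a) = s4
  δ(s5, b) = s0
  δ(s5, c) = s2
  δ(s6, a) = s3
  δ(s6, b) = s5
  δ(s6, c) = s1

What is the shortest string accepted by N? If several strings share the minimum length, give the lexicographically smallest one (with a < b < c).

A breadth-first search from s0 reaches an accepting state first via the path s0 → s4 → s6 → s3 on input cca.
No string of length < 3 is accepted (BFS exhausts all shorter strings without reaching an accepting state), and cca is the lexicographically least accepting string of length 3.

cca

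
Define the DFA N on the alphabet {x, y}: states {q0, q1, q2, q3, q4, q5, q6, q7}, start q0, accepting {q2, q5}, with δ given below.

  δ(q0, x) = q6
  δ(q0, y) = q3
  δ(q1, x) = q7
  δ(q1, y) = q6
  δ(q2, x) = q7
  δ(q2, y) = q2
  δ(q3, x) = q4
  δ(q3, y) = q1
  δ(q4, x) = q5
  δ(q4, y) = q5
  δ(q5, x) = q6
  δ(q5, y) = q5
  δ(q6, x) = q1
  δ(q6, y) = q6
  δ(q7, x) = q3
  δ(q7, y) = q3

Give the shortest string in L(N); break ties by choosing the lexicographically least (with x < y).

A breadth-first search from q0 reaches an accepting state first via the path q0 → q3 → q4 → q5 on input yxx.
No string of length < 3 is accepted (BFS exhausts all shorter strings without reaching an accepting state), and yxx is the lexicographically least accepting string of length 3.

yxx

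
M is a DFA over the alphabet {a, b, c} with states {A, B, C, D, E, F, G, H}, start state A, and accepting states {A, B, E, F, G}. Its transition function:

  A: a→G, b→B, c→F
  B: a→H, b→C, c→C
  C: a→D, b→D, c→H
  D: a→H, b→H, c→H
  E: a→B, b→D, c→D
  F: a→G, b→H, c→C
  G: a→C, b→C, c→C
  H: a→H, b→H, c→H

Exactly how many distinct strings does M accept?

5

The useful subgraph on states {A, B, F, G} is acyclic, so L(M) is finite; the longest accepting path visits 3 useful states, giving maximum string length 2.
Counting accepting paths from A by length: 1 of length 0, 3 of length 1, 1 of length 2. Total 5.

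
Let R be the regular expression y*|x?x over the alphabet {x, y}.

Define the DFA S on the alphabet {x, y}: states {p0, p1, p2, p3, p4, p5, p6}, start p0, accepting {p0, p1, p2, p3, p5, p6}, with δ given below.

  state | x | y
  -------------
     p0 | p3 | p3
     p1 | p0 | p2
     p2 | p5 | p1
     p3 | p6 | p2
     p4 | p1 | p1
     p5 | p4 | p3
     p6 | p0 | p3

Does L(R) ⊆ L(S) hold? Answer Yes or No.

Converting the expression R to a DFA (subset construction, then merging equivalent states) gives the minimal DFA with states {r0, r1, r2, r3, r4}, start state r0, accepting states {r0, r1, r2, r3} and transitions r0: x→r1, y→r2; r1: x→r3, y→r4; r2: x→r4, y→r2; r3: x→r4, y→r4; r4: x→r4, y→r4.
Exploring the product automaton R × S from the start pair (r0, p0), following both machines on each input symbol, reaches 13 state pairs: (r0, p0), (r1, p3), (r2, p3), (r3, p6), (r4, p2), (r4, p6), (r2, p2), (r4, p0), (r4, p3), (r4, p5), (r4, p1), (r2, p1), (r4, p4).
R accepts in {r0, r1, r2, r3} and S accepts in {p0, p1, p2, p3, p5, p6}. The reachable pairs whose R-component is accepting are (r0, p0), (r1, p3), (r2, p3), (r3, p6), (r2, p2), (r2, p1); in each of them the S-component is accepting too, so the product for L(R) \ L(S) (R-component accepting, S-component rejecting) has no reachable accepting pair and the difference is empty.
Hence every string in L(R) is also in L(S).

Yes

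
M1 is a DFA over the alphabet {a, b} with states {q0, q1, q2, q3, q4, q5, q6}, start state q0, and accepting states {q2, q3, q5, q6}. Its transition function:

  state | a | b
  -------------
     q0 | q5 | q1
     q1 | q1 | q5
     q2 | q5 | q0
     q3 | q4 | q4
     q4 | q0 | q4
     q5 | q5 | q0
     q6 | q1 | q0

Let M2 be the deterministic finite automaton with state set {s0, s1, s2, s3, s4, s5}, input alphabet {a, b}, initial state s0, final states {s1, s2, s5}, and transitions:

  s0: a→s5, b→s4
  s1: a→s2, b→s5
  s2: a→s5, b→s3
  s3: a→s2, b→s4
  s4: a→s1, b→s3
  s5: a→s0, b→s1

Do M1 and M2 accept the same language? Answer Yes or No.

The string aa is accepted by M1 but rejected by M2.
So L(M1) ≠ L(M2).

No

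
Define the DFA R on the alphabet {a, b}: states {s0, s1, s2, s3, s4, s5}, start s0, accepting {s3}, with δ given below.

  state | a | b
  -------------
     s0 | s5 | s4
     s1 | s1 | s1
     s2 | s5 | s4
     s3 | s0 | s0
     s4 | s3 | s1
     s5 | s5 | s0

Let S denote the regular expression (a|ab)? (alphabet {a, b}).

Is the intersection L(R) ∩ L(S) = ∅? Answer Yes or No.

Converting the expression S to a DFA (subset construction, then merging equivalent states) gives the minimal DFA with states {r0, r1, r2, r3}, start state r0, accepting states {r0, r1, r3} and transitions r0: a→r1, b→r2; r1: a→r2, b→r3; r2: a→r2, b→r2; r3: a→r2, b→r2.
Exploring the product automaton R × S from the start pair (s0, r0), following both machines on each input symbol, reaches 8 state pairs: (s0, r0), (s5, r1), (s4, r2), (s5, r2), (s0, r3), (s3, r2), (s1, r2), (s0, r2).
R accepts in {s3} and S accepts in {r0, r1, r3}; no reachable pair has both components accepting, so no string drives both machines to acceptance simultaneously and L(R) ∩ L(S) = ∅.
So no string is accepted by both, and the intersection is empty.

Yes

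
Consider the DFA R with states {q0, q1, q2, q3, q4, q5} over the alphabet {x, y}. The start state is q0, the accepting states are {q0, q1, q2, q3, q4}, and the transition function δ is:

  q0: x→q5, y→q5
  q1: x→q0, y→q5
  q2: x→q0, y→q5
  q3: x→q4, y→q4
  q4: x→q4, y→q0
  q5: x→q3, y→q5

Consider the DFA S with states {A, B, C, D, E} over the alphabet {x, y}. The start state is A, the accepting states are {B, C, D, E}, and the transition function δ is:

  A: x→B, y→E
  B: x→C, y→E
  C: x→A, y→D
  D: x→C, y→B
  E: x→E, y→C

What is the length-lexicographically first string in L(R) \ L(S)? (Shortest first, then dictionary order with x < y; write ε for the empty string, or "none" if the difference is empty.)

The empty string ε is accepted by R but not by S.
Since ε is the unique shortest string, it is the required witness.

ε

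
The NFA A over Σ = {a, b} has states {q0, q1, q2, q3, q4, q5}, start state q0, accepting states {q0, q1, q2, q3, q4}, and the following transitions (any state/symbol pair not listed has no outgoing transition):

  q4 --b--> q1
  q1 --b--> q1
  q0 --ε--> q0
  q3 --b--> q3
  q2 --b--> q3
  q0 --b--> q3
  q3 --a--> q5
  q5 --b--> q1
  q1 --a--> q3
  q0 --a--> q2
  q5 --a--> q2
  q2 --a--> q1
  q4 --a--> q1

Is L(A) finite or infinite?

infinite

State q1 is reachable from the start and can reach an accepting state, and it lies on the cycle q1 → q1.
Traversing that cycle any number of times yields accepted strings of unbounded length, so the language is infinite.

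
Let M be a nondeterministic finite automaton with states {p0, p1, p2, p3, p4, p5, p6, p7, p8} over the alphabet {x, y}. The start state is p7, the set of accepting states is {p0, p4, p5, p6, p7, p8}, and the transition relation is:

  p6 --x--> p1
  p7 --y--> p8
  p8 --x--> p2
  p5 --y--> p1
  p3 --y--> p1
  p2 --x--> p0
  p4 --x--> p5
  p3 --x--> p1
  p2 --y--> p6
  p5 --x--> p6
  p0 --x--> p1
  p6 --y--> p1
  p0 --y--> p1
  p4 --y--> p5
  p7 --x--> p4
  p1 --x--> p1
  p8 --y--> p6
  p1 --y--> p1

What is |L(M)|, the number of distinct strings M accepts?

The useful subgraph on states {p0, p2, p4, p5, p6, p7, p8} is acyclic, so L(M) is finite; the longest accepting path visits 4 useful states, giving maximum string length 3.
Counting accepting paths from p7 by length: 1 of length 0, 2 of length 1, 3 of length 2, 4 of length 3. Total 10.

10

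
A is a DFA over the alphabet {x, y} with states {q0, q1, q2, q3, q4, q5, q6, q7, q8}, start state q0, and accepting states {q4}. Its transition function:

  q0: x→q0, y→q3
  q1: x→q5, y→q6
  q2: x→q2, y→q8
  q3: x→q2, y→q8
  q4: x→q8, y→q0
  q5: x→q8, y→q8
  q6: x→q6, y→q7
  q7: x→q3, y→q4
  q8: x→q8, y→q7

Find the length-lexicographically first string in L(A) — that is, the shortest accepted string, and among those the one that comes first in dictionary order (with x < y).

yyyy

A breadth-first search from q0 reaches an accepting state first via the path q0 → q3 → q8 → q7 → q4 on input yyyy.
No string of length < 4 is accepted (BFS exhausts all shorter strings without reaching an accepting state), and yyyy is the lexicographically least accepting string of length 4.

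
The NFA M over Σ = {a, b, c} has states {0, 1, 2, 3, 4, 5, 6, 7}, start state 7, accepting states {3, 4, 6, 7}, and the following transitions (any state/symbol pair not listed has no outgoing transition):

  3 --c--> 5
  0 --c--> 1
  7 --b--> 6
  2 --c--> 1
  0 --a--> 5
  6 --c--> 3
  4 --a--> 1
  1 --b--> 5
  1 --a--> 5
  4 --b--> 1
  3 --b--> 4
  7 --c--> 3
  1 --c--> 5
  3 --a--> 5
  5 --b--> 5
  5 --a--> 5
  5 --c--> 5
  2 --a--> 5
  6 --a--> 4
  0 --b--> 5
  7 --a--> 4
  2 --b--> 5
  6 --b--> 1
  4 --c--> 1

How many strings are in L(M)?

The useful subgraph on states {3, 4, 6, 7} is acyclic, so L(M) is finite; the longest accepting path visits 4 useful states, giving maximum string length 3.
Counting accepting paths from 7 by length: 1 of length 0, 3 of length 1, 3 of length 2, 1 of length 3. Total 8.

8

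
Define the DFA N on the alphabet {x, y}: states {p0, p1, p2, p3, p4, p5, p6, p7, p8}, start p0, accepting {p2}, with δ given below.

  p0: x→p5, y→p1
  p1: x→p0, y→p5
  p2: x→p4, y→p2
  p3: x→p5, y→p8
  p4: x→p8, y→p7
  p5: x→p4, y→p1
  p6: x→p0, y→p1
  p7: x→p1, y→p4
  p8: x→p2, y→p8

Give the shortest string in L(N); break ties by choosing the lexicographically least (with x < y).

A breadth-first search from p0 reaches an accepting state first via the path p0 → p5 → p4 → p8 → p2 on input xxxx.
No string of length < 4 is accepted (BFS exhausts all shorter strings without reaching an accepting state), and xxxx is the lexicographically least accepting string of length 4.

xxxx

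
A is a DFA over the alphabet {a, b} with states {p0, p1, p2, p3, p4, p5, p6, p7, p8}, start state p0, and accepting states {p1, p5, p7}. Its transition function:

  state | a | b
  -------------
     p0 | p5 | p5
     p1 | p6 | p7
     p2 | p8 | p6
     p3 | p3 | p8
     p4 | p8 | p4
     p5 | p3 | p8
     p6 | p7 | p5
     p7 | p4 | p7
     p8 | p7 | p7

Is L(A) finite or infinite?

infinite

State p8 is reachable from the start and can reach an accepting state, and it lies on the cycle p8 → p7 → p4 → p8.
Traversing that cycle any number of times yields accepted strings of unbounded length, so the language is infinite.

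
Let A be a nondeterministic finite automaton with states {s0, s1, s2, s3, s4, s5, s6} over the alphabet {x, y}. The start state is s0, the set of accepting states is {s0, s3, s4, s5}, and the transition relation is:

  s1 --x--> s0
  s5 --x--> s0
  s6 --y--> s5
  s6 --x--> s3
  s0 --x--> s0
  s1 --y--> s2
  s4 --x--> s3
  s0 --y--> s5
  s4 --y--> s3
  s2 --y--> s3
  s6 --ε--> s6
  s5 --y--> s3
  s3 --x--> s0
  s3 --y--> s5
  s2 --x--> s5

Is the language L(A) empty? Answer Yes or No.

No

The empty string ε is accepted: the run s0 ends in the accepting state s0.
Since at least one string is accepted, L(A) is not empty.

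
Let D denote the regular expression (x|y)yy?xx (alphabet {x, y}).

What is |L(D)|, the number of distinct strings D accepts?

The expression has no Kleene star, so L(D) is finite. Expanding the alternatives gives {xyxx, yyxx, xyyxx, yyyxx}.
That is 2 of length 4, 2 of length 5: 4 strings in all.

4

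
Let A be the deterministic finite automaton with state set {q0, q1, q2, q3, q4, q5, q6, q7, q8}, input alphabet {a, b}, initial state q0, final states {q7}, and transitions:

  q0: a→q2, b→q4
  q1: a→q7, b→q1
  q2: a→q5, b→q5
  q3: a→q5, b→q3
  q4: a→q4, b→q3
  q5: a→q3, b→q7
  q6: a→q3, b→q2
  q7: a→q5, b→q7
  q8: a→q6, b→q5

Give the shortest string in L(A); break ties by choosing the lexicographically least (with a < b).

aab

A breadth-first search from q0 reaches an accepting state first via the path q0 → q2 → q5 → q7 on input aab.
No string of length < 3 is accepted (BFS exhausts all shorter strings without reaching an accepting state), and aab is the lexicographically least accepting string of length 3.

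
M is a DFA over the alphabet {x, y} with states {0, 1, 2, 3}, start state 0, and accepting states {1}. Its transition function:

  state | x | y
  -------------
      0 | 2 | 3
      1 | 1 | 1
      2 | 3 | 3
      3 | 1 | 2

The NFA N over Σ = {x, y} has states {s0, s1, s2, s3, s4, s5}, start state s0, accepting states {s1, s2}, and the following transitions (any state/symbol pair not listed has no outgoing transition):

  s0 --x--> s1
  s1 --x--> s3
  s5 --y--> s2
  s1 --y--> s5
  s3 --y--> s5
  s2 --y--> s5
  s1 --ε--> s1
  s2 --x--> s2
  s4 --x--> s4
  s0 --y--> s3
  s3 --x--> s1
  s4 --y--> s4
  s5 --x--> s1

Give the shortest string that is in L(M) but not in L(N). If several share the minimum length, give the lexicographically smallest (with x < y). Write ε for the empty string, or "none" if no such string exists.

yxx

The string yxx is accepted by M but not by N.
No shorter string lies in the difference, and yxx is the lexicographically first length-3 string in L(M) \ L(N).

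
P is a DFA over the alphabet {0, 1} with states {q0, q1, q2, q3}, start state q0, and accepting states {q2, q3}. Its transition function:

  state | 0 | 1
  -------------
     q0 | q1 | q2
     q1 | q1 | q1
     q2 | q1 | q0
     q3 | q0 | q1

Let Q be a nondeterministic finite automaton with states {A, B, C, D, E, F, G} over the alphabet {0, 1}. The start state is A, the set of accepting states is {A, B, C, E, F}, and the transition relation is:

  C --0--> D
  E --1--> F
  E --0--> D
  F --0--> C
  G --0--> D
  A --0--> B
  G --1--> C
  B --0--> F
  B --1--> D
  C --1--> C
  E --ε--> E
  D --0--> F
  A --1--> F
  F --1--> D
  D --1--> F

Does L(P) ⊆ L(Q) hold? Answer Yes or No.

Exploring the product automaton P × Q from the start pair (q0, A), following both machines on each input symbol, reaches 7 state pairs: (q0, A), (q1, B), (q2, F), (q1, F), (q1, D), (q1, C), (q0, D).
P accepts in {q2, q3} and Q accepts in {A, B, C, E, F}. The reachable pairs whose P-component is accepting are (q2, F); in each of them the Q-component is accepting too, so the product for L(P) \ L(Q) (P-component accepting, Q-component rejecting) has no reachable accepting pair and the difference is empty.
Hence every string in L(P) is also in L(Q).

Yes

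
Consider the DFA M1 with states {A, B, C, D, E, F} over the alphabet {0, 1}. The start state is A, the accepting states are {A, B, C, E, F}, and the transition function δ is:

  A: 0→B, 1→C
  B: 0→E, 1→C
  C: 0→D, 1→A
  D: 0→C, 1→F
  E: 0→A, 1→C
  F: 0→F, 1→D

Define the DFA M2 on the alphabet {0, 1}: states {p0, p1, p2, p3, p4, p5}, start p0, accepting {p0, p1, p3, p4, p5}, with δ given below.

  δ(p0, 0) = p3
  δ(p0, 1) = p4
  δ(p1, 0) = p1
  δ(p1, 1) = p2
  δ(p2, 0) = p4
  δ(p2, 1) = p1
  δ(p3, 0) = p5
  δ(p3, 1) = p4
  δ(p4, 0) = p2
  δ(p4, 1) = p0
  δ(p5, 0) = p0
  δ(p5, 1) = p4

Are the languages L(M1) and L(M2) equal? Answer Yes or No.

Exploring the product automaton M1 × M2 from the start pair (A, p0), following both machines on each input symbol, reaches 6 state pairs: (A, p0), (B, p3), (C, p4), (E, p5), (D, p2), (F, p1).
M1 accepts in {A, B, C, E, F} and M2 accepts in {p0, p1, p3, p4, p5}. In every reachable pair the two components are either both accepting — (A, p0), (B, p3), (C, p4), (E, p5), (F, p1) — or both non-accepting, so no string is accepted by exactly one of the machines: L(M1) \ L(M2) and L(M2) \ L(M1) are both empty.
Hence every string is accepted by M1 iff it is accepted by M2, and the two languages coincide.

Yes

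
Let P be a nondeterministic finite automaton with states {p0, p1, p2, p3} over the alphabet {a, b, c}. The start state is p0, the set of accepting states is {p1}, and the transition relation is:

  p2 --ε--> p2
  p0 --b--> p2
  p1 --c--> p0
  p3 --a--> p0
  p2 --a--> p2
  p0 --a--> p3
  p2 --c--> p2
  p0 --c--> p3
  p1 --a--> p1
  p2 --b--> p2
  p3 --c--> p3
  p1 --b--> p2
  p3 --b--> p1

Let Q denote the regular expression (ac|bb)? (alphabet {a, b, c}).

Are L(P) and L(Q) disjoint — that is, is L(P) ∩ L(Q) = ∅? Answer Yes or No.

Yes

Converting the expression Q to a DFA (subset construction, then merging equivalent states) gives the minimal DFA with states {q0, q1, q2, q3, q4}, start state q0, accepting states {q0, q4} and transitions q0: a→q1, b→q2, c→q3; q1: a→q3, b→q3, c→q4; q2: a→q3, b→q4, c→q3; q3: a→q3, b→q3, c→q3; q4: a→q3, b→q3, c→q3.
Exploring the product automaton P × Q from the start pair (p0, q0), following both machines on each input symbol, reaches 9 state pairs: (p0, q0), (p3, q1), (p2, q2), (p3, q3), (p0, q3), (p1, q3), (p3, q4), (p2, q3), (p2, q4).
P accepts in {p1} and Q accepts in {q0, q4}; no reachable pair has both components accepting, so no string drives both machines to acceptance simultaneously and L(P) ∩ L(Q) = ∅.
So no string is accepted by both, and the intersection is empty.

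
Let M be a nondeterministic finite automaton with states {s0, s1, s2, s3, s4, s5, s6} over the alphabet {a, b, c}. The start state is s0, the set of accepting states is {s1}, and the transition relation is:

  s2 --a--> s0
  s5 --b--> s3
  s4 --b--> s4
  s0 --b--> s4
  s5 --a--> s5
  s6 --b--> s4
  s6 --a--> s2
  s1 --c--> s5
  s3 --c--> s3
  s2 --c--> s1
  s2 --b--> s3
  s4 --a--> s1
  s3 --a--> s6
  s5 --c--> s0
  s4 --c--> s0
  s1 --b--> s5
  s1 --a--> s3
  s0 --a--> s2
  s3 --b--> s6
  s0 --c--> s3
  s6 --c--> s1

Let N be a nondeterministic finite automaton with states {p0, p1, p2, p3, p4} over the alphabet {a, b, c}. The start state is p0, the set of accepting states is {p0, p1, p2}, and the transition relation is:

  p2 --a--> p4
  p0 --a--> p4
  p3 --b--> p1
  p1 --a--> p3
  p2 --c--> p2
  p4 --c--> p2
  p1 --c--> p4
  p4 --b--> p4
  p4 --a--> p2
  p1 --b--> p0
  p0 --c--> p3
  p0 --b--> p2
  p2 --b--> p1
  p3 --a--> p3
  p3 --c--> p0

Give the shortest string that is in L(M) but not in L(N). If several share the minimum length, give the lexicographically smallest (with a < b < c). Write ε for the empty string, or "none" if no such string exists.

ba

The string ba is accepted by M but not by N.
No shorter string lies in the difference, and ba is the lexicographically first length-2 string in L(M) \ L(N).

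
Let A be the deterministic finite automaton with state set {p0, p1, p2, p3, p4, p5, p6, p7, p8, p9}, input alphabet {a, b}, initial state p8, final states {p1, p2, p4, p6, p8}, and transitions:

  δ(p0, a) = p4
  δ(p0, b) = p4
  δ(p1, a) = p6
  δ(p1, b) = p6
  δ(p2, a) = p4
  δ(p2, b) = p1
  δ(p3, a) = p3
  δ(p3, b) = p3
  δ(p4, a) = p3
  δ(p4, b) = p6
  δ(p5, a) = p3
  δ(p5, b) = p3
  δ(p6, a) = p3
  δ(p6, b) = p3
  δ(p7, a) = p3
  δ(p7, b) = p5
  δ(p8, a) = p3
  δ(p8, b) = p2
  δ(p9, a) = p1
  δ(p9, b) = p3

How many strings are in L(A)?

The useful subgraph on states {p1, p2, p4, p6, p8} is acyclic, so L(A) is finite; the longest accepting path visits 4 useful states, giving maximum string length 3.
Counting accepting paths from p8 by length: 1 of length 0, 1 of length 1, 2 of length 2, 3 of length 3. Total 7.

7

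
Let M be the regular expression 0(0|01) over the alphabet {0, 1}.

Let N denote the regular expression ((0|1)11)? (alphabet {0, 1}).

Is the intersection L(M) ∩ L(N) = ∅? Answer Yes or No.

Yes

Converting the expression M to a DFA (subset construction, then merging equivalent states) gives the minimal DFA with states {m0, m1, m2, m3, m4}, start state m0, accepting states {m3, m4} and transitions m0: 0→m1, 1→m2; m1: 0→m3, 1→m2; m2: 0→m2, 1→m2; m3: 0→m2, 1→m4; m4: 0→m2, 1→m2.
Converting the expression N to a DFA (subset construction, then merging equivalent states) gives the minimal DFA with states {n0, n1, n2, n3, n4}, start state n0, accepting states {n0, n4} and transitions n0: 0→n1, 1→n1; n1: 0→n2, 1→n3; n2: 0→n2, 1→n2; n3: 0→n2, 1→n4; n4: 0→n2, 1→n2.
Exploring the product automaton M × N from the start pair (m0, n0), following both machines on each input symbol, reaches 8 state pairs: (m0, n0), (m1, n1), (m2, n1), (m3, n2), (m2, n3), (m2, n2), (m4, n2), (m2, n4).
M accepts in {m3, m4} and N accepts in {n0, n4}; no reachable pair has both components accepting, so no string drives both machines to acceptance simultaneously and L(M) ∩ L(N) = ∅.
So no string is accepted by both, and the intersection is empty.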